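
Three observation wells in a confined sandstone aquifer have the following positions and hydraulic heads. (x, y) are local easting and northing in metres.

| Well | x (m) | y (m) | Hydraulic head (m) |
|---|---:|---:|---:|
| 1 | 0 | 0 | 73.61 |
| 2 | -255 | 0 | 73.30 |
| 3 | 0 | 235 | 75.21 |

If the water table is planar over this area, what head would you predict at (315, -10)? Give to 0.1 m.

73.9 m

∂h/∂x = (73.30 − 73.61) / (-255 − 0) = +0.001216
∂h/∂y = (75.21 − 73.61) / (235 − 0) = +0.006809
h(315, -10) = 73.61 + (+0.001216)·(315) + (+0.006809)·(-10) = 73.61 +0.383 -0.068 = 73.925 m.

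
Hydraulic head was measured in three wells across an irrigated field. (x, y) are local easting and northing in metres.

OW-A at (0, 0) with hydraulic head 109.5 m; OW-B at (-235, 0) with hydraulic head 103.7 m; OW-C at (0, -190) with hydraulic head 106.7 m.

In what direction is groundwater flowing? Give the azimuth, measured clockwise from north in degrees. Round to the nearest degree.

239°

∂h/∂x = (103.7 − 109.5) / (-235 − 0) = +0.02468
∂h/∂y = (106.7 − 109.5) / (-190 − 0) = +0.01474
Flow direction (−∇h) has components (-0.02468 E, -0.01474 N).
Azimuth = atan2(E, N) = atan2(-0.02468, -0.01474) = 239.2° ≈ 239°.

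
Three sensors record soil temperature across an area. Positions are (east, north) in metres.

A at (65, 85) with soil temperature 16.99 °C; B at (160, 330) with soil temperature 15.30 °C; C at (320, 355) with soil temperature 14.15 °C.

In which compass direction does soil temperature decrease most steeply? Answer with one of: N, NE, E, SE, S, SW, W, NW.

Three-point gradient (reference A): Δ to B = (95, 245, -1.69), Δ to C = (255, 270, -2.84).
∂T/∂x = -0.006504, ∂T/∂y = -0.004376 (det = -36825).
Steepest decrease is along −∇f = (+0.006504 E, +0.004376 N) → northeast.

NE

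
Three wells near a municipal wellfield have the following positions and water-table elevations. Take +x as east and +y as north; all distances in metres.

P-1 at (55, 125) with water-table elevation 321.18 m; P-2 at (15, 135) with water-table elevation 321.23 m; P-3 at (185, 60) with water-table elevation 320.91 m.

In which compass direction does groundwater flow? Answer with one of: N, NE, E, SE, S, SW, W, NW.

Three-point gradient (reference P-1): Δ to P-2 = (-40, 10, +0.05), Δ to P-3 = (130, -65, -0.27).
∂h/∂x = -0.0004231, ∂h/∂y = +0.003308 (det = 1300).
Flow = −∇h = (+0.0004231 east, -0.003308 north), which points south.

S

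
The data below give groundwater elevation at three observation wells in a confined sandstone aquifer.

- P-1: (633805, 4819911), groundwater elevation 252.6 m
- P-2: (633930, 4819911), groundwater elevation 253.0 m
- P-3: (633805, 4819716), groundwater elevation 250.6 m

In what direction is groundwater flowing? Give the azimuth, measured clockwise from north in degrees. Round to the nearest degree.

∂h/∂x = (253.0 − 252.6) / (633930 − 633805) = +0.003200
∂h/∂y = (250.6 − 252.6) / (4819716 − 4819911) = +0.01026
Flow direction (−∇h) has components (-0.003200 E, -0.01026 N).
Azimuth = atan2(E, N) = atan2(-0.003200, -0.01026) = 197.3° ≈ 197°.

197°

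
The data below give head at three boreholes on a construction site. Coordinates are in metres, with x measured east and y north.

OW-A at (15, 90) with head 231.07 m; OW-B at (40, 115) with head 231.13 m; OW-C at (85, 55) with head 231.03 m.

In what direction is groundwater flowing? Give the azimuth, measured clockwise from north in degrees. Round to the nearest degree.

Taking OW-A as reference: OW-B−OW-A = (25, 25, +0.06); OW-C−OW-A = (70, -35, -0.04).
Solve a·Δx + b·Δy = Δh: det = 25·(-35) − 70·25 = -2625.
∂h/∂x = [(+0.06)·(-35) − (-0.04)·25] / -2625 = +0.0004190
∂h/∂y = [25·(-0.04) − 70·(+0.06)] / -2625 = +0.001981
Flow direction (−∇h) has components (-0.0004190 E, -0.001981 N).
Azimuth = atan2(E, N) = atan2(-0.0004190, -0.001981) = 191.9° ≈ 192°.

192°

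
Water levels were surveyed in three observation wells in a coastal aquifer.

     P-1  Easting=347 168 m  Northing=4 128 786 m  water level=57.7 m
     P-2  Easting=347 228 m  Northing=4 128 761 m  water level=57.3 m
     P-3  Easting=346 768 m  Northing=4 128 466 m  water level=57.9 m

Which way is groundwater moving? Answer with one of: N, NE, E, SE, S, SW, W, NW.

With h = a·x + b·y + c and P-1 as origin, the differences give:
  60·a + (-25)·b = -0.4
  (-400)·a + (-320)·b = +0.2
Eliminate b (×(-320) and ×(-25), subtract): -29200·a = 133.00 → a = ∂h/∂x = -0.004555
Back-substitute: b = ∂h/∂y = +0.005068.
Flow = −∇h = (+0.004555 east, -0.005068 north), which points southeast.

SE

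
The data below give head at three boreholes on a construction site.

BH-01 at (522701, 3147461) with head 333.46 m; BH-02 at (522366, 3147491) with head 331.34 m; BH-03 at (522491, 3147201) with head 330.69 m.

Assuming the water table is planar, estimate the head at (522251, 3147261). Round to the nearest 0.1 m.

With h = a·x + b·y + c and BH-01 as origin, the differences give:
  (-335)·a + 30·b = -2.12
  (-210)·a + (-260)·b = -2.77
Eliminate b (×(-260) and ×30, subtract): 93400·a = 634.300 → a = ∂h/∂x = +0.006791
Back-substitute: b = ∂h/∂y = +0.005169.
h(522251, 3147261) = 333.46 + (+0.006791)·(-450) + (+0.005169)·(-200) = 333.46 -3.056 -1.034 = 329.370 m.

329.4 m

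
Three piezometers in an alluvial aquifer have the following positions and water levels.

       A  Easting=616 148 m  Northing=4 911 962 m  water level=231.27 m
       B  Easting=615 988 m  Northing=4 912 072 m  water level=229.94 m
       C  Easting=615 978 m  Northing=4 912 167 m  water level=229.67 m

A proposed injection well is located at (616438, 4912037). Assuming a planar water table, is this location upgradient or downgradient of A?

With h = a·x + b·y + c and A as origin, the differences give:
  (-160)·a + 110·b = -1.33
  (-170)·a + 205·b = -1.60
Eliminate b (×205 and ×110, subtract): -14100·a = -96.650 → a = ∂h/∂x = +0.006855
Back-substitute: b = ∂h/∂y = -0.002121.
Head at (616438, 4912037) = 231.27 + (+0.006855)·(290) + (-0.002121)·(75) = 233.10 m.
That is higher than the 231.27 m at A, so the point is upgradient.

upgradient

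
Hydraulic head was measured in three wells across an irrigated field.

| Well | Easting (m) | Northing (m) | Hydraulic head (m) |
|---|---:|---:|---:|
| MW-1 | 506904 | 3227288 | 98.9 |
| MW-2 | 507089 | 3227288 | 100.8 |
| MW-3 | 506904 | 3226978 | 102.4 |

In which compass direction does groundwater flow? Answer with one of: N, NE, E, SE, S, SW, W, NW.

NW

∂h/∂x = (100.8 − 98.9) / (507089 − 506904) = +0.01027
∂h/∂y = (102.4 − 98.9) / (3226978 − 3227288) = -0.01129
Flow = −∇h = (-0.01027 east, +0.01129 north), which points northwest.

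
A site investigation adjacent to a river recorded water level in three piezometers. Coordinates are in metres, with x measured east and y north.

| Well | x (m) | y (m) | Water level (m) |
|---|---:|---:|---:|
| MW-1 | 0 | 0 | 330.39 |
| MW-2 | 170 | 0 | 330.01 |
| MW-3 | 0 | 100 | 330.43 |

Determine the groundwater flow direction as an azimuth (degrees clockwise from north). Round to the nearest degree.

∂h/∂x = (330.01 − 330.39) / (170 − 0) = -0.002235
∂h/∂y = (330.43 − 330.39) / (100 − 0) = +0.0004000
Flow direction (−∇h) has components (+0.002235 E, -0.0004000 N).
Azimuth = atan2(E, N) = atan2(+0.002235, -0.0004000) = 100.1° ≈ 100°.

100°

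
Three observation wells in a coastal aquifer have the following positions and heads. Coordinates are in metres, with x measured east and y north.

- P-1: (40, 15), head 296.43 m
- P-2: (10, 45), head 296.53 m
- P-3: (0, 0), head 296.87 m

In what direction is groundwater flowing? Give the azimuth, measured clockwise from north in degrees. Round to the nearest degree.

058°

With h = a·x + b·y + c and P-1 as origin, the differences give:
  (-30)·a + 30·b = +0.10
  (-40)·a + (-15)·b = +0.44
Eliminate b (×(-15) and ×30, subtract): 1650·a = -14.700 → a = ∂h/∂x = -0.008909
Back-substitute: b = ∂h/∂y = -0.005576.
Flow direction (−∇h) has components (+0.008909 E, +0.005576 N).
Azimuth = atan2(E, N) = atan2(+0.008909, +0.005576) = 58.0° ≈ 058°.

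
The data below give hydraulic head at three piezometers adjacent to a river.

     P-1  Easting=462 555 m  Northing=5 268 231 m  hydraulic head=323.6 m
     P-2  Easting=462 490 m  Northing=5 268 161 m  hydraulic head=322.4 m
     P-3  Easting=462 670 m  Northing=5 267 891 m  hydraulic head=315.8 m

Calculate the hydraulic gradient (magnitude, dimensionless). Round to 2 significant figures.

Taking P-1 as reference: P-2−P-1 = (-65, -70, -1.2); P-3−P-1 = (115, -340, -7.8).
Solve a·Δx + b·Δy = Δh: det = (-65)·(-340) − 115·(-70) = 30150.
∂h/∂x = [(-1.2)·(-340) − (-7.8)·(-70)] / 30150 = -0.004577
∂h/∂y = [(-65)·(-7.8) − 115·(-1.2)] / 30150 = +0.02139
|∇h| = √(-0.004577² + 0.02139²) = 0.02187

0.022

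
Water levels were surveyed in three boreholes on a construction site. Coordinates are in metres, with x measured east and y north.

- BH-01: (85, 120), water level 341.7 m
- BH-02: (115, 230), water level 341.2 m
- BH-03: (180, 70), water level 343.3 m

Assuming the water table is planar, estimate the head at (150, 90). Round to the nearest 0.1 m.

342.8 m

With h = a·x + b·y + c and BH-01 as origin, the differences give:
  30·a + 110·b = -0.5
  95·a + (-50)·b = +1.6
Eliminate b (×(-50) and ×110, subtract): -11950·a = -151.00 → a = ∂h/∂x = +0.01264
Back-substitute: b = ∂h/∂y = -0.007992.
h(150, 90) = 341.7 + (+0.01264)·(65) + (-0.007992)·(-30) = 341.7 +0.821 +0.240 = 342.761 m.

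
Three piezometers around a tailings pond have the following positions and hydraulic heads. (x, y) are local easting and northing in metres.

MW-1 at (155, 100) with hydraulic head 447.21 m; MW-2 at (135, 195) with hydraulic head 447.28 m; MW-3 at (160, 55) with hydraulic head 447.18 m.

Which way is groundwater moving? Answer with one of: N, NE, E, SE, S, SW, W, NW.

SE

Three-point gradient (reference MW-1): Δ to MW-2 = (-20, 95, +0.07), Δ to MW-3 = (5, -45, -0.03).
∂h/∂x = -0.0007059, ∂h/∂y = +0.0005882 (det = 425).
Flow = −∇h = (+0.0007059 east, -0.0005882 north), which points southeast.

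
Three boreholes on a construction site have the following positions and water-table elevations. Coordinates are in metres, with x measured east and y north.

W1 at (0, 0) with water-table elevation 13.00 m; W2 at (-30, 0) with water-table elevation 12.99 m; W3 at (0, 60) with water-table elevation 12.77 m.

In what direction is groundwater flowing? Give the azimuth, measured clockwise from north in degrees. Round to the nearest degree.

355°

∂h/∂x = (12.99 − 13.00) / (-30 − 0) = +0.0003333
∂h/∂y = (12.77 − 13.00) / (60 − 0) = -0.003833
Flow direction (−∇h) has components (-0.0003333 E, +0.003833 N).
Azimuth = atan2(E, N) = atan2(-0.0003333, +0.003833) = 355.0° ≈ 355°.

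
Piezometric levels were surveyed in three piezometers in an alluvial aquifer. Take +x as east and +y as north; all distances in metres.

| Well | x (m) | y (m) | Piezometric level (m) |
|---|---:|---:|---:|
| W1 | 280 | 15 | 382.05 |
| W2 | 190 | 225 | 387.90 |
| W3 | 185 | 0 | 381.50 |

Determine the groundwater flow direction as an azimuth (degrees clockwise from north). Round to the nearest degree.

183°

Taking W1 as reference: W2−W1 = (-90, 210, +5.85); W3−W1 = (-95, -15, -0.55).
Determinant of the coordinate differences = (-90)·(-15) − (-95)·210 = 21300.
∂h/∂x = [(+5.85)·(-15) − (-0.55)·210] / 21300 = +0.001303
∂h/∂y = [(-90)·(-0.55) − (-95)·(+5.85)] / 21300 = +0.02842
Flow direction (−∇h) has components (-0.001303 E, -0.02842 N).
Azimuth = atan2(E, N) = atan2(-0.001303, -0.02842) = 182.6° ≈ 183°.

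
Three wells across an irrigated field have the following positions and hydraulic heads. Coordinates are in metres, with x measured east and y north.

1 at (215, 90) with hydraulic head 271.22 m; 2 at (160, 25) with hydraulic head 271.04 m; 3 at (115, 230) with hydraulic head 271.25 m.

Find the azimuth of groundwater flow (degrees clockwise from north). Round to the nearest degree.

230°

With h = a·x + b·y + c and 1 as origin, the differences give:
  (-55)·a + (-65)·b = -0.18
  (-100)·a + 140·b = +0.03
Eliminate b (×140 and ×(-65), subtract): -14200·a = -23.250 → a = ∂h/∂x = +0.001637
Back-substitute: b = ∂h/∂y = +0.001384.
Flow direction (−∇h) has components (-0.001637 E, -0.001384 N).
Azimuth = atan2(E, N) = atan2(-0.001637, -0.001384) = 229.8° ≈ 230°.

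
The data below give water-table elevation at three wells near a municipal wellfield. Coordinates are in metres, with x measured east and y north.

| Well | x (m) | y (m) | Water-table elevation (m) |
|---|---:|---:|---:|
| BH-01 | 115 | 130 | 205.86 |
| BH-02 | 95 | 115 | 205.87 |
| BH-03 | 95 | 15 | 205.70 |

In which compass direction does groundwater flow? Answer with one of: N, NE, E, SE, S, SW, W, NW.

SE

With h = a·x + b·y + c and BH-01 as origin, the differences give:
  (-20)·a + (-15)·b = +0.01
  (-20)·a + (-115)·b = -0.16
Eliminate b (×(-115) and ×(-15), subtract): 2000·a = -3.550 → a = ∂h/∂x = -0.001775
Back-substitute: b = ∂h/∂y = +0.001700.
Flow = −∇h = (+0.001775 east, -0.001700 north), which points southeast.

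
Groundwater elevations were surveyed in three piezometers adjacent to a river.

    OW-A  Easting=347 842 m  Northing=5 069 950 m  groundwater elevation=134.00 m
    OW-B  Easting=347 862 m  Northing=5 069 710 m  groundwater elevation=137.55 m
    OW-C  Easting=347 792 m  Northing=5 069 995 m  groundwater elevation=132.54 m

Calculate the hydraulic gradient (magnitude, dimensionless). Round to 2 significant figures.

0.022

With h = a·x + b·y + c and OW-A as origin, the differences give:
  20·a + (-240)·b = +3.55
  (-50)·a + 45·b = -1.46
Eliminate b (×45 and ×(-240), subtract): -11100·a = -190.650 → a = ∂h/∂x = +0.01718
Back-substitute: b = ∂h/∂y = -0.01336.
|∇h| = √(0.01718² + -0.01336²) = 0.02176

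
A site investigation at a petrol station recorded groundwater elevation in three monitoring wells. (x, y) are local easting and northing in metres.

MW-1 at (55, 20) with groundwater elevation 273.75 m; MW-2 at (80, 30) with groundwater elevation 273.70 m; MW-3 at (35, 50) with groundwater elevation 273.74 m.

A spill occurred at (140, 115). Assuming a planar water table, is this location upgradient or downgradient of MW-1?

downgradient

Differences from MW-1: to MW-2 (Δx, Δy, Δh) = (25, 10, -0.05); to MW-3 = (-20, 30, -0.01).
Determinant of the coordinate differences = 25·30 − (-20)·10 = 950.
∂h/∂x = [(-0.05)·30 − (-0.01)·10] / 950 = -0.001474
∂h/∂y = [25·(-0.01) − (-20)·(-0.05)] / 950 = -0.001316
Head at (140, 115) = 273.75 + (-0.001474)·(85) + (-0.001316)·(95) = 273.50 m.
That is lower than the 273.75 m at MW-1, so the point is downgradient.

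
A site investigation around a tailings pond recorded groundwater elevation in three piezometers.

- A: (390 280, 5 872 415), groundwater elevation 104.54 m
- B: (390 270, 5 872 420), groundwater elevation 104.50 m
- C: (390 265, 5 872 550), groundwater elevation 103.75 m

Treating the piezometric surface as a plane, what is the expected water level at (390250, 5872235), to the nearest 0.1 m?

Differences from A: to B (Δx, Δy, Δh) = (-10, 5, -0.04); to C = (-15, 135, -0.79).
Determinant of the coordinate differences = (-10)·135 − (-15)·5 = -1275.
∂h/∂x = [(-0.04)·135 − (-0.79)·5] / -1275 = +0.001137
∂h/∂y = [(-10)·(-0.79) − (-15)·(-0.04)] / -1275 = -0.005725
h(390250, 5872235) = 104.54 + (+0.001137)·(-30) + (-0.005725)·(-180) = 104.54 -0.034 +1.031 = 105.536 m.

105.5 m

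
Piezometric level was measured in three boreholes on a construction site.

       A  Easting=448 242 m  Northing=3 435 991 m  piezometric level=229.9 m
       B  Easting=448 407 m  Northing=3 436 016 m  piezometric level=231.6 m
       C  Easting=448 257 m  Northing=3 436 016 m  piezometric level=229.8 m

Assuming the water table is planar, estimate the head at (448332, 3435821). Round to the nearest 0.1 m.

With h = a·x + b·y + c and A as origin, the differences give:
  165·a + 25·b = +1.7
  15·a + 25·b = -0.1
Eliminate b (×25 and ×25, subtract): 3750·a = 45.00 → a = ∂h/∂x = +0.01200
Back-substitute: b = ∂h/∂y = -0.01120.
h(448332, 3435821) = 229.9 + (+0.01200)·(90) + (-0.01120)·(-170) = 229.9 +1.080 +1.904 = 232.884 m.

232.9 m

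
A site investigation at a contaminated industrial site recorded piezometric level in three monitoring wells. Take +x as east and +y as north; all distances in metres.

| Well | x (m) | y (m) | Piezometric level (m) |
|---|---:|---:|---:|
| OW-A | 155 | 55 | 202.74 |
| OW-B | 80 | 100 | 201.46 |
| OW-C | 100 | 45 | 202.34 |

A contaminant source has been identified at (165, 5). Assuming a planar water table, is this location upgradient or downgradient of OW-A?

Taking OW-A as reference: OW-B−OW-A = (-75, 45, -1.28); OW-C−OW-A = (-55, -10, -0.40).
Determinant of the coordinate differences = (-75)·(-10) − (-55)·45 = 3225.
∂h/∂x = [(-1.28)·(-10) − (-0.40)·45] / 3225 = +0.009550
∂h/∂y = [(-75)·(-0.40) − (-55)·(-1.28)] / 3225 = -0.01253
Head at (165, 5) = 202.74 + (+0.009550)·(10) + (-0.01253)·(-50) = 203.46 m.
That is higher than the 202.74 m at OW-A, so the point is upgradient.

upgradient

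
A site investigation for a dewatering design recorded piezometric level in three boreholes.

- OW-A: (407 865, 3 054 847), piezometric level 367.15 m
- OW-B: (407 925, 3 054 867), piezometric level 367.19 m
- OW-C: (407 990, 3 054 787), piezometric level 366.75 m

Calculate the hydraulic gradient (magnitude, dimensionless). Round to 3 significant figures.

0.00484

Taking OW-A as reference: OW-B−OW-A = (60, 20, +0.04); OW-C−OW-A = (125, -60, -0.40).
Determinant of the coordinate differences = 60·(-60) − 125·20 = -6100.
∂h/∂x = [(+0.04)·(-60) − (-0.40)·20] / -6100 = -0.0009180
∂h/∂y = [60·(-0.40) − 125·(+0.04)] / -6100 = +0.004754
|∇h| = √(-0.0009180² + 0.004754²) = 0.004842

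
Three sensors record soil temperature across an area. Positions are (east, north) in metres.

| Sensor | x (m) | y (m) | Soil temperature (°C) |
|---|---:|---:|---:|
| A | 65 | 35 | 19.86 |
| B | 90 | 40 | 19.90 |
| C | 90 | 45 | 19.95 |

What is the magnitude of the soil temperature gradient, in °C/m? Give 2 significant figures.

0.010 °C/m

Taking A as reference: B−A = (25, 5, +0.04); C−A = (25, 10, +0.09).
Determinant of the coordinate differences = 25·10 − 25·5 = 125.
∂T/∂x = [(+0.04)·10 − (+0.09)·5] / 125 = -0.0004000
∂T/∂y = [25·(+0.09) − 25·(+0.04)] / 125 = +0.01000
|∇f| = √(-0.0004000² + 0.01000²) = 0.01001 °C/m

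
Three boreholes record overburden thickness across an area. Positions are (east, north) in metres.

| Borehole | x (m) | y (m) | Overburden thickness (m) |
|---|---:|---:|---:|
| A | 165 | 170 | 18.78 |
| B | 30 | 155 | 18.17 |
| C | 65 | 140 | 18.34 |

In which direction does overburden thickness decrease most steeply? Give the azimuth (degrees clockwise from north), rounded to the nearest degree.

278°

With d = a·x + b·y + c and A as origin, the differences give:
  (-135)·a + (-15)·b = -0.61
  (-100)·a + (-30)·b = -0.44
Eliminate b (×(-30) and ×(-15), subtract): 2550·a = 11.700 → a = ∂d/∂x = +0.004588
Back-substitute: b = ∂d/∂y = -0.0006275.
Steepest decrease is along −∇f: components (-0.004588 E, +0.0006275 N).
Azimuth = atan2(-0.004588, +0.0006275) = 277.8° ≈ 278°.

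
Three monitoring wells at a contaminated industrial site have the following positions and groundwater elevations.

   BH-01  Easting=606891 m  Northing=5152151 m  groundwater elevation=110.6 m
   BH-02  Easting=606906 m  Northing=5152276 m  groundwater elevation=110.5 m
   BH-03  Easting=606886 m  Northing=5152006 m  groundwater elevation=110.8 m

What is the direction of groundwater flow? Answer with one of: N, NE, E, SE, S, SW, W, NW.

Taking BH-01 as reference: BH-02−BH-01 = (15, 125, -0.1); BH-03−BH-01 = (-5, -145, +0.2).
Solve a·Δx + b·Δy = Δh: det = 15·(-145) − (-5)·125 = -1550.
∂h/∂x = [(-0.1)·(-145) − (+0.2)·125] / -1550 = +0.006774
∂h/∂y = [15·(+0.2) − (-5)·(-0.1)] / -1550 = -0.001613
Flow = −∇h = (-0.006774 east, +0.001613 north), which points west.

W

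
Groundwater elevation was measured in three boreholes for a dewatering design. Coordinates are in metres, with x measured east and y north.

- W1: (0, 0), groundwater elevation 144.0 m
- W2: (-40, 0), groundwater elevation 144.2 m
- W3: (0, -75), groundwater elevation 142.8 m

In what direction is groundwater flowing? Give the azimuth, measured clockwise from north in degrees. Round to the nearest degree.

∂h/∂x = (144.2 − 144.0) / (-40 − 0) = -0.005000
∂h/∂y = (142.8 − 144.0) / (-75 − 0) = +0.01600
Flow direction (−∇h) has components (+0.005000 E, -0.01600 N).
Azimuth = atan2(E, N) = atan2(+0.005000, -0.01600) = 162.6° ≈ 163°.

163°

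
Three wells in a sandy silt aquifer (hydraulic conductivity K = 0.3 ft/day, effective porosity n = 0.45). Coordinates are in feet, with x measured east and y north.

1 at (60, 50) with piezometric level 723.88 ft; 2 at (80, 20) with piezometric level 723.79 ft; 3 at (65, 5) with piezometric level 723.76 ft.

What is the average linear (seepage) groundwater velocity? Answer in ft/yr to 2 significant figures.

With h = a·x + b·y + c and 1 as origin, the differences give:
  20·a + (-30)·b = -0.09
  5·a + (-45)·b = -0.12
Eliminate b (×(-45) and ×(-30), subtract): -750·a = 0.450 → a = ∂h/∂x = -0.0006000
Back-substitute: b = ∂h/∂y = +0.002600.
|∇h| = √(-0.0006000² + 0.002600²) = 0.002668
Seepage velocity v = K·i/n = 0.3 × 0.002668 / 0.45 = 0.001779 ft/day = 0.6498 ft/yr.

0.65 ft/yr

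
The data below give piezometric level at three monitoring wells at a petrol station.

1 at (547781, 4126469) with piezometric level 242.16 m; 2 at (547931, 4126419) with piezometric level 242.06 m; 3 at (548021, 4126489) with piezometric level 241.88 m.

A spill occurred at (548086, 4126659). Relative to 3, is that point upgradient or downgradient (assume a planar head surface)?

downgradient

Differences from 1: to 2 (Δx, Δy, Δh) = (150, -50, -0.10); to 3 = (240, 20, -0.28).
Determinant of the coordinate differences = 150·20 − 240·(-50) = 15000.
∂h/∂x = [(-0.10)·20 − (-0.28)·(-50)] / 15000 = -0.001067
∂h/∂y = [150·(-0.28) − 240·(-0.10)] / 15000 = -0.001200
Head at (548086, 4126659) = 242.16 + (-0.001067)·(305) + (-0.001200)·(190) = 241.61 m.
That is lower than the 241.88 m at 3, so the point is downgradient.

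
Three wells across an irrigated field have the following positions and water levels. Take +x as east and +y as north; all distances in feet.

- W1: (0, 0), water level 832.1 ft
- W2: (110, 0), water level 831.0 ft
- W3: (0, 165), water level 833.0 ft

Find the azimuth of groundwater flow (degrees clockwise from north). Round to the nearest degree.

∂h/∂x = (831.0 − 832.1) / (110 − 0) = -0.01000
∂h/∂y = (833.0 − 832.1) / (165 − 0) = +0.005455
Flow direction (−∇h) has components (+0.01000 E, -0.005455 N).
Azimuth = atan2(E, N) = atan2(+0.01000, -0.005455) = 118.6° ≈ 119°.

119°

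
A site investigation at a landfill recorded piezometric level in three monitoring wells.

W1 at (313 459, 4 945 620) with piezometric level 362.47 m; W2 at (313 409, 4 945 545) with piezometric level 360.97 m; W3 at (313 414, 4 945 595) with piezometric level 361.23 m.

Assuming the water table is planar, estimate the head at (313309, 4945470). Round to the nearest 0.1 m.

Differences from W1: to W2 (Δx, Δy, Δh) = (-50, -75, -1.50); to W3 = (-45, -25, -1.24).
Determinant of the coordinate differences = (-50)·(-25) − (-45)·(-75) = -2125.
∂h/∂x = [(-1.50)·(-25) − (-1.24)·(-75)] / -2125 = +0.02612
∂h/∂y = [(-50)·(-1.24) − (-45)·(-1.50)] / -2125 = +0.002588
h(313309, 4945470) = 362.47 + (+0.02612)·(-150) + (+0.002588)·(-150) = 362.47 -3.918 -0.388 = 358.164 m.

358.2 m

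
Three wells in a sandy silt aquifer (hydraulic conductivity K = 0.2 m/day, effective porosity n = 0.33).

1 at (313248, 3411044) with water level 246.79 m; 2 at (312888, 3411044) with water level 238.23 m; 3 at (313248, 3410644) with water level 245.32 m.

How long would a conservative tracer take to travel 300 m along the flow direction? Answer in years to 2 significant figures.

∂h/∂x = (238.23 − 246.79) / (312888 − 313248) = +0.02378
∂h/∂y = (245.32 − 246.79) / (3410644 − 3411044) = +0.003675
|∇h| = √(0.02378² + 0.003675²) = 0.02406
Seepage velocity v = K·i/n = 0.2 × 0.02406 / 0.33 = 0.01458 m/day.
t = 300 / 0.01458 = 2.058e+04 days = 56.3 years.

56 years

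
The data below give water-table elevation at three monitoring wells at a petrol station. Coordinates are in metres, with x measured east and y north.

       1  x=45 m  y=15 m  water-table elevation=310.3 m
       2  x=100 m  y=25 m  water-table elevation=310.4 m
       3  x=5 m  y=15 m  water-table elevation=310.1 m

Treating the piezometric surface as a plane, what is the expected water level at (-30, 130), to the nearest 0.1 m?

Differences from 1: to 2 (Δx, Δy, Δh) = (55, 10, +0.1); to 3 = (-40, 0, -0.2).
Determinant of the coordinate differences = 55·0 − (-40)·10 = 400.
∂h/∂x = [(+0.1)·0 − (-0.2)·10] / 400 = +0.005000
∂h/∂y = [55·(-0.2) − (-40)·(+0.1)] / 400 = -0.01750
h(-30, 130) = 310.3 + (+0.005000)·(-75) + (-0.01750)·(115) = 310.3 -0.375 -2.013 = 307.912 m.

307.9 m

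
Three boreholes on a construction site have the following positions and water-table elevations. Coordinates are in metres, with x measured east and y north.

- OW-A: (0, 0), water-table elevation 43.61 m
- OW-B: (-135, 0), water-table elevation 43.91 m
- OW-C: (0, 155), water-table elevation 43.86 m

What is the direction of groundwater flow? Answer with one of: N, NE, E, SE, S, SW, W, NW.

∂h/∂x = (43.91 − 43.61) / (-135 − 0) = -0.002222
∂h/∂y = (43.86 − 43.61) / (155 − 0) = +0.001613
Flow = −∇h = (+0.002222 east, -0.001613 north), which points southeast.

SE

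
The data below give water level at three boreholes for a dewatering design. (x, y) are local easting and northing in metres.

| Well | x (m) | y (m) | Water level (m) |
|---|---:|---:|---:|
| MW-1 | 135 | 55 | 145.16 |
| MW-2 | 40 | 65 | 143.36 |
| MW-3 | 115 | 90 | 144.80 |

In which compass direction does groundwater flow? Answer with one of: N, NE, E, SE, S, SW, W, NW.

Differences from MW-1: to MW-2 (Δx, Δy, Δh) = (-95, 10, -1.80); to MW-3 = (-20, 35, -0.36).
Determinant of the coordinate differences = (-95)·35 − (-20)·10 = -3125.
∂h/∂x = [(-1.80)·35 − (-0.36)·10] / -3125 = +0.01901
∂h/∂y = [(-95)·(-0.36) − (-20)·(-1.80)] / -3125 = +0.0005760
Flow = −∇h = (-0.01901 east, -0.0005760 north), which points west.

W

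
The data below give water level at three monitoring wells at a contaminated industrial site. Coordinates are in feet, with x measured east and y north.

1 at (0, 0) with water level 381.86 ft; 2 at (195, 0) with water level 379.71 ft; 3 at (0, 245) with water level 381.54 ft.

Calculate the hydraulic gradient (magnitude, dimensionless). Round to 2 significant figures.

∂h/∂x = (379.71 − 381.86) / (195 − 0) = -0.01103
∂h/∂y = (381.54 − 381.86) / (245 − 0) = -0.001306
|∇h| = √(-0.01103² + -0.001306²) = 0.01111

0.011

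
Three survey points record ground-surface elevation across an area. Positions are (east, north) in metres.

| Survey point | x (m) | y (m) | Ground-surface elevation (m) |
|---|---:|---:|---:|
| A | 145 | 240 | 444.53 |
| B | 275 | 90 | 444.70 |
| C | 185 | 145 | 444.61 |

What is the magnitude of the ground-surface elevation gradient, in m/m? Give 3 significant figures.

0.000865 m/m

With z = a·x + b·y + c and A as origin, the differences give:
  130·a + (-150)·b = +0.17
  40·a + (-95)·b = +0.08
Eliminate b (×(-95) and ×(-150), subtract): -6350·a = -4.150 → a = ∂z/∂x = +0.0006535
Back-substitute: b = ∂z/∂y = -0.0005669.
|∇f| = √(0.0006535² + -0.0005669²) = 0.0008651 m/m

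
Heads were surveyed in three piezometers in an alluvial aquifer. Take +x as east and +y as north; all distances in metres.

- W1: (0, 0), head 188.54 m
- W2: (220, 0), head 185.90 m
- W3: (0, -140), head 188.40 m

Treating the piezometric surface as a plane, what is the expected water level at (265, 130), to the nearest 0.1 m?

∂h/∂x = (185.90 − 188.54) / (220 − 0) = -0.01200
∂h/∂y = (188.40 − 188.54) / (-140 − 0) = +0.0010000
h(265, 130) = 188.54 + (-0.01200)·(265) + (+0.0010000)·(130) = 188.54 -3.180 +0.130 = 185.490 m.

185.5 m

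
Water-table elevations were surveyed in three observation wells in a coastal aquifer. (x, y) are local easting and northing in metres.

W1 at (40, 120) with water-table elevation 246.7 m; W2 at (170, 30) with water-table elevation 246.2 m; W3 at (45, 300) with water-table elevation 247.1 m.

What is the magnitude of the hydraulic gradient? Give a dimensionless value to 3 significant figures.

0.00322

Differences from W1: to W2 (Δx, Δy, Δh) = (130, -90, -0.5); to W3 = (5, 180, +0.4).
Solve a·Δx + b·Δy = Δh: det = 130·180 − 5·(-90) = 23850.
∂h/∂x = [(-0.5)·180 − (+0.4)·(-90)] / 23850 = -0.002264
∂h/∂y = [130·(+0.4) − 5·(-0.5)] / 23850 = +0.002285
|∇h| = √(-0.002264² + 0.002285²) = 0.003217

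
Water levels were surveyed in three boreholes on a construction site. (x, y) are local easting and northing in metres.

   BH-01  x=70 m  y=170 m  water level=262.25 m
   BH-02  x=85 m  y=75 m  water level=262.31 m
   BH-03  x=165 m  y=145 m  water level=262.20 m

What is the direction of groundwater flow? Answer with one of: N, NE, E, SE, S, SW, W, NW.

Differences from BH-01: to BH-02 (Δx, Δy, Δh) = (15, -95, +0.06); to BH-03 = (95, -25, -0.05).
Determinant of the coordinate differences = 15·(-25) − 95·(-95) = 8650.
∂h/∂x = [(+0.06)·(-25) − (-0.05)·(-95)] / 8650 = -0.0007225
∂h/∂y = [15·(-0.05) − 95·(+0.06)] / 8650 = -0.0007457
Flow = −∇h = (+0.0007225 east, +0.0007457 north), which points northeast.

NE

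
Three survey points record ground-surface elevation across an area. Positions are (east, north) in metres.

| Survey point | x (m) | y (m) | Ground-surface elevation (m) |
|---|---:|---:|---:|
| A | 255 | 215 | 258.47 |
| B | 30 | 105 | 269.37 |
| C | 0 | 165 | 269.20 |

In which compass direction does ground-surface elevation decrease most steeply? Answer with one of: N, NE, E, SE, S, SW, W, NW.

NE

With z = a·x + b·y + c and A as origin, the differences give:
  (-225)·a + (-110)·b = +10.90
  (-255)·a + (-50)·b = +10.73
Eliminate b (×(-50) and ×(-110), subtract): -16800·a = 635.300 → a = ∂z/∂x = -0.03782
Back-substitute: b = ∂z/∂y = -0.02174.
Steepest decrease is along −∇f = (+0.03782 E, +0.02174 N) → northeast.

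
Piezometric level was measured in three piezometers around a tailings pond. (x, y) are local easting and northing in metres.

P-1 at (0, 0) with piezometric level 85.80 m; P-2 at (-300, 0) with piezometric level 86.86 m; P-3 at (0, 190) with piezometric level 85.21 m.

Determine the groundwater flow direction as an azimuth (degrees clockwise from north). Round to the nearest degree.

049°

∂h/∂x = (86.86 − 85.80) / (-300 − 0) = -0.003533
∂h/∂y = (85.21 − 85.80) / (190 − 0) = -0.003105
Flow direction (−∇h) has components (+0.003533 E, +0.003105 N).
Azimuth = atan2(E, N) = atan2(+0.003533, +0.003105) = 48.7° ≈ 049°.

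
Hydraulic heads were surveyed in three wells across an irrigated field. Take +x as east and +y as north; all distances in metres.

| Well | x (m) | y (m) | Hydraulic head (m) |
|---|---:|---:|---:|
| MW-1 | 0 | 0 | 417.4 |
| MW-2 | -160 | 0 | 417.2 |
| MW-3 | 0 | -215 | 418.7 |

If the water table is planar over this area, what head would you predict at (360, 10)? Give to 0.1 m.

417.8 m

∂h/∂x = (417.2 − 417.4) / (-160 − 0) = +0.001250
∂h/∂y = (418.7 − 417.4) / (-215 − 0) = -0.006047
h(360, 10) = 417.4 + (+0.001250)·(360) + (-0.006047)·(10) = 417.4 +0.450 -0.060 = 417.790 m.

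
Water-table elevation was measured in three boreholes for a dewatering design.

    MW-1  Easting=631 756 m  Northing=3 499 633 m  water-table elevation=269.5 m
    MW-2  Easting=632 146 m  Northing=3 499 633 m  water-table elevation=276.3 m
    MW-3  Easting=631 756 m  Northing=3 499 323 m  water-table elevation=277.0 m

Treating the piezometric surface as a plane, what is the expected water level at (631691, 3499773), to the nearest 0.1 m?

∂h/∂x = (276.3 − 269.5) / (632146 − 631756) = +0.01744
∂h/∂y = (277.0 − 269.5) / (3499323 − 3499633) = -0.02419
h(631691, 3499773) = 269.5 + (+0.01744)·(-65) + (-0.02419)·(140) = 269.5 -1.133 -3.387 = 264.980 m.

265.0 m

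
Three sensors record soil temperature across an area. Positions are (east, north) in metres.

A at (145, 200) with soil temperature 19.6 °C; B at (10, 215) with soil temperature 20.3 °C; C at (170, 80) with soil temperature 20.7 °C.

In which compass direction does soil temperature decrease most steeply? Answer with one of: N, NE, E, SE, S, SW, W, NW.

NE

With T = a·x + b·y + c and A as origin, the differences give:
  (-135)·a + 15·b = +0.7
  25·a + (-120)·b = +1.1
Eliminate b (×(-120) and ×15, subtract): 15825·a = -100.50 → a = ∂T/∂x = -0.006351
Back-substitute: b = ∂T/∂y = -0.01049.
Steepest decrease is along −∇f = (+0.006351 E, +0.01049 N) → northeast.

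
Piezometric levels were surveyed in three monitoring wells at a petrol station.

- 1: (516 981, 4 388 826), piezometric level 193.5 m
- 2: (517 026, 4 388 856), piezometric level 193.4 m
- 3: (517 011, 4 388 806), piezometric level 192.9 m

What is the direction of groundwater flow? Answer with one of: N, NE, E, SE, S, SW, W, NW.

SE

Differences from 1: to 2 (Δx, Δy, Δh) = (45, 30, -0.1); to 3 = (30, -20, -0.6).
Solve a·Δx + b·Δy = Δh: det = 45·(-20) − 30·30 = -1800.
∂h/∂x = [(-0.1)·(-20) − (-0.6)·30] / -1800 = -0.01111
∂h/∂y = [45·(-0.6) − 30·(-0.1)] / -1800 = +0.01333
Flow = −∇h = (+0.01111 east, -0.01333 north), which points southeast.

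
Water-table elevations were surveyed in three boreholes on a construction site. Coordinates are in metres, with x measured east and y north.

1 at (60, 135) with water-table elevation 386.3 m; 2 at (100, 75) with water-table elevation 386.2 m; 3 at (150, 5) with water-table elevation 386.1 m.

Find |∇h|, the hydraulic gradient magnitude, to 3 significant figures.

0.00707

Differences from 1: to 2 (Δx, Δy, Δh) = (40, -60, -0.1); to 3 = (90, -130, -0.2).
Determinant of the coordinate differences = 40·(-130) − 90·(-60) = 200.
∂h/∂x = [(-0.1)·(-130) − (-0.2)·(-60)] / 200 = +0.005000
∂h/∂y = [40·(-0.2) − 90·(-0.1)] / 200 = +0.005000
|∇h| = √(0.005000² + 0.005000²) = 0.007071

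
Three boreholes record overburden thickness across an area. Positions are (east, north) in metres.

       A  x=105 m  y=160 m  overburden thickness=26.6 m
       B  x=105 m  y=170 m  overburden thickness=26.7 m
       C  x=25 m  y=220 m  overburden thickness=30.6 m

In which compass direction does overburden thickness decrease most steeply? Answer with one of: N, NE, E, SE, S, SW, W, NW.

E

Differences from A: to B (Δx, Δy, Δh) = (0, 10, +0.1); to C = (-80, 60, +4.0).
Solve a·Δx + b·Δy = Δd: det = 0·60 − (-80)·10 = 800.
∂d/∂x = [(+0.1)·60 − (+4.0)·10] / 800 = -0.04250
∂d/∂y = [0·(+4.0) − (-80)·(+0.1)] / 800 = +0.010000
Steepest decrease is along −∇f = (+0.04250 E, -0.010000 N) → east.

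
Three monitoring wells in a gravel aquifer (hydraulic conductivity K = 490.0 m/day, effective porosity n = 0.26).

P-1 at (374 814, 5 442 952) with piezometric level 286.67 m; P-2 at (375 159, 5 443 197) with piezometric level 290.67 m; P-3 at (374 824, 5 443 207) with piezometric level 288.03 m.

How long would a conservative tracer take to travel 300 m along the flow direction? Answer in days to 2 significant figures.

17 days

Three-point gradient (reference P-1): Δ to P-2 = (345, 245, +4.00), Δ to P-3 = (10, 255, +1.36).
∂h/∂x = +0.008030, ∂h/∂y = +0.005018 (det = 85525).
|∇h| = √(0.008030² + 0.005018²) = 0.009469
Seepage velocity v = K·i/n = 490.0 × 0.009469 / 0.26 = 17.85 m/day.
t = 300 / 17.85 = 16.81 days.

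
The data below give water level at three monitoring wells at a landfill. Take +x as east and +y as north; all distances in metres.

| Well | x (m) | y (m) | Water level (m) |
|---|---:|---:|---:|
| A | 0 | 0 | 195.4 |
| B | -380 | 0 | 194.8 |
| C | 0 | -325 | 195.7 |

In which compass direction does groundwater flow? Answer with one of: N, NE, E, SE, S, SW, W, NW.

∂h/∂x = (194.8 − 195.4) / (-380 − 0) = +0.001579
∂h/∂y = (195.7 − 195.4) / (-325 − 0) = -0.0009231
Flow = −∇h = (-0.001579 east, +0.0009231 north), which points northwest.

NW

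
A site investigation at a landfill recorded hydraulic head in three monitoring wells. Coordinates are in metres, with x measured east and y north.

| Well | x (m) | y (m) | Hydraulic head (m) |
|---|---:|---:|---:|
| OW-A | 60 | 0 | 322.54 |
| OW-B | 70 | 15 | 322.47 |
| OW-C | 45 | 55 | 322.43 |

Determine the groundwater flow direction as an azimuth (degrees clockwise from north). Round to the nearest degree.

046°

Taking OW-A as reference: OW-B−OW-A = (10, 15, -0.07); OW-C−OW-A = (-15, 55, -0.11).
Determinant of the coordinate differences = 10·55 − (-15)·15 = 775.
∂h/∂x = [(-0.07)·55 − (-0.11)·15] / 775 = -0.002839
∂h/∂y = [10·(-0.11) − (-15)·(-0.07)] / 775 = -0.002774
Flow direction (−∇h) has components (+0.002839 E, +0.002774 N).
Azimuth = atan2(E, N) = atan2(+0.002839, +0.002774) = 45.7° ≈ 046°.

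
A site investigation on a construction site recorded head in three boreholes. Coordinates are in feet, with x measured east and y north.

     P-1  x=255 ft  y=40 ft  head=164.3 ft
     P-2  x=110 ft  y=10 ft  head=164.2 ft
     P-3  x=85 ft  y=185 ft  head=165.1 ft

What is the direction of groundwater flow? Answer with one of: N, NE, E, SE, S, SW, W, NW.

S

With h = a·x + b·y + c and P-1 as origin, the differences give:
  (-145)·a + (-30)·b = -0.1
  (-170)·a + 145·b = +0.8
Eliminate b (×145 and ×(-30), subtract): -26125·a = 9.50 → a = ∂h/∂x = -0.0003636
Back-substitute: b = ∂h/∂y = +0.005091.
Flow = −∇h = (+0.0003636 east, -0.005091 north), which points south.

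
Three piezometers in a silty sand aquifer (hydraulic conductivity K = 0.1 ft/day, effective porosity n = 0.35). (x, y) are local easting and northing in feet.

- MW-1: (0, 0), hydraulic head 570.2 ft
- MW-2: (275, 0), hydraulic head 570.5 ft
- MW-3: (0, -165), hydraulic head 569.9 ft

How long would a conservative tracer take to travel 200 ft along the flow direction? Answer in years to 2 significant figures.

∂h/∂x = (570.5 − 570.2) / (275 − 0) = +0.001091
∂h/∂y = (569.9 − 570.2) / (-165 − 0) = +0.001818
|∇h| = √(0.001091² + 0.001818²) = 0.00212
Seepage velocity v = K·i/n = 0.1 × 0.00212 / 0.35 = 0.0006057 ft/day.
t = 200 / 0.0006057 = 3.302e+05 days = 904 years.

900 years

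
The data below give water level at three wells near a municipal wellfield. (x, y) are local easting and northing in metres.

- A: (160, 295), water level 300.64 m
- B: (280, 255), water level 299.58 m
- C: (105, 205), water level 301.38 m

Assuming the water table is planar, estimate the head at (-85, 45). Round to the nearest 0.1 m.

With h = a·x + b·y + c and A as origin, the differences give:
  120·a + (-40)·b = -1.06
  (-55)·a + (-90)·b = +0.74
Eliminate b (×(-90) and ×(-40), subtract): -13000·a = 125.000 → a = ∂h/∂x = -0.009615
Back-substitute: b = ∂h/∂y = -0.002346.
h(-85, 45) = 300.64 + (-0.009615)·(-245) + (-0.002346)·(-250) = 300.64 +2.356 +0.587 = 303.582 m.

303.6 m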